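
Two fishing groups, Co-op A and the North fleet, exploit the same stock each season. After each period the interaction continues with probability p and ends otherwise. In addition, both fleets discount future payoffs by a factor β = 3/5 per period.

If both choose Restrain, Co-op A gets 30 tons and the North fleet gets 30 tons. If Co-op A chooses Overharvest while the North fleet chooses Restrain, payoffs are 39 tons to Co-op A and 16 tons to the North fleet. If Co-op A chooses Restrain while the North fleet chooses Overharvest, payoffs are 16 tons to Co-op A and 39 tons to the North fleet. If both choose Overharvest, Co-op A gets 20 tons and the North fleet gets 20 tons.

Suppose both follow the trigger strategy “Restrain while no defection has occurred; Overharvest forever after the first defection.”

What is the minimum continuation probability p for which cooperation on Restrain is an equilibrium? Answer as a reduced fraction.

With continuation probability p and discount β, the effective per-period discount factor is βp.
Grim-trigger IC: βp ≥ (39−30)/(39−20) = 9/19.
So p ≥ (9/19)/(3/5) = 15/19.

15/19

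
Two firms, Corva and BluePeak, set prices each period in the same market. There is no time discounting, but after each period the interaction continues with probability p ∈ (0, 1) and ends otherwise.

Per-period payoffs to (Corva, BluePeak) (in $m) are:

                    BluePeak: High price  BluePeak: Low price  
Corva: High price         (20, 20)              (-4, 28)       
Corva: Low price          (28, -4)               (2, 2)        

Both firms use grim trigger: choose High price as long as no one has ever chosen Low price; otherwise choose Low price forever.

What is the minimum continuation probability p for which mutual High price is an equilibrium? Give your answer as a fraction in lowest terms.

With no time discounting, the continuation probability p plays the role of the discount factor.
Grim-trigger IC: 20/(1−p) ≥ 28 + 2p/(1−p) ⇒ p ≥ (28−20)/(28−2) = 4/13.

4/13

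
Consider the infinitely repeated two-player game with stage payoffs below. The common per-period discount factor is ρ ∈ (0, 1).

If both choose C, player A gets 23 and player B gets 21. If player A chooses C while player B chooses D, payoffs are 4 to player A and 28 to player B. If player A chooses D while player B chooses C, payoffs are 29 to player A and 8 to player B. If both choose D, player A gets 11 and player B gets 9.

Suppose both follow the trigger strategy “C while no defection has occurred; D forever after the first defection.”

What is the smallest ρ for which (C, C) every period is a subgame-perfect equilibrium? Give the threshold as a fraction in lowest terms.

player A's threshold: (29−23)/(29−11) = 1/3.
player B's threshold: (28−21)/(28−9) = 7/19.
1/3 < 7/19, so player B binds and ρ* = 7/19.

7/19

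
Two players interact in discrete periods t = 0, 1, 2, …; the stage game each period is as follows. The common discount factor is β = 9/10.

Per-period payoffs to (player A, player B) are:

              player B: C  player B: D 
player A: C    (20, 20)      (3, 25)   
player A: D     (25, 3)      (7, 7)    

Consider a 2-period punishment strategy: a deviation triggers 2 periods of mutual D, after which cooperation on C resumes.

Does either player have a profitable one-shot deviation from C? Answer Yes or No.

No

Comparing payoff streams over the 3 periods until play realigns: cooperate → 20(1+β+…+β^2); deviate → 25 + 7(β+…+β^2).
Cooperation is sustained iff (20−7)(β+…+β^2) ≥ 25−20.
β+…+β^2 = 9/10·(1−(9/10)^2)/(1−9/10) = 1.7100, and (25−20)/(20−7) = 0.3846.
1.7100 ≥ 0.3846, so cooperation is sustainable.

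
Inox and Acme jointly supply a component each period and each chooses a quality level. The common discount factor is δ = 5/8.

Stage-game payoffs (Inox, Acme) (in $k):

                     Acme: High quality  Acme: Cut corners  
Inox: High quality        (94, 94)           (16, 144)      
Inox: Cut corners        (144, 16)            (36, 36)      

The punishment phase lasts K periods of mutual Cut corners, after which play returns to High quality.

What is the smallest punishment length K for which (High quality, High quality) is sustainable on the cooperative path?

2

IC: δ(1−δ^K)/(1−δ) ≥ (144−94)/(94−36) = 25/29.
With δ = 5/8: need 1 − δ^K ≥ 25/29·(1−5/8)/(5/8), i.e. δ^K ≤ 0.4828.
Since (5/8)^1 = 0.6250 and (5/8)^2 = 0.3906, the smallest such K is 2.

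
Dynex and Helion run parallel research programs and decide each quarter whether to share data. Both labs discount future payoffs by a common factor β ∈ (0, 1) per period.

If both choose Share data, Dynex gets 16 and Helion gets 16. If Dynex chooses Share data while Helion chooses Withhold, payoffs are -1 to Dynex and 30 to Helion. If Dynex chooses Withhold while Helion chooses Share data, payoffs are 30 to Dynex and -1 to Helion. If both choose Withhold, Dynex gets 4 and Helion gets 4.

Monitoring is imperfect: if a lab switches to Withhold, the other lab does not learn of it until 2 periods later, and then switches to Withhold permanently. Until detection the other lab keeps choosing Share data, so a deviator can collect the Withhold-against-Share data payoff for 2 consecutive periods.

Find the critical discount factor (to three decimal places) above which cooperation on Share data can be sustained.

0.734

A deviator earns 30 for 2 periods, then 4 forever; cooperating earns 16 forever. Multiplying the IC by (1−β):
16 ≥ 30(1−β^2) + 4β^2, so 26·β^2 ≥ 14 and β^2 ≥ 7/13.
β ≥ (7/13)^(1/2) ≈ 0.734.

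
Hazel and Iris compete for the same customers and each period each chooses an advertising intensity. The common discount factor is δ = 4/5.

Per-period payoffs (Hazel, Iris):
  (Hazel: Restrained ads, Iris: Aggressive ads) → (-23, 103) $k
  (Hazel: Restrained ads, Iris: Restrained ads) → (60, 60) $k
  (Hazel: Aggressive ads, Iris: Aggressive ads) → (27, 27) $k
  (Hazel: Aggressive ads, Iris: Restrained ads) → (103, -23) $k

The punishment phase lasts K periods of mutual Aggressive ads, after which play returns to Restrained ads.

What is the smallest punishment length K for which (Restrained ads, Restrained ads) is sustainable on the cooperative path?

Need Σ_{k=1}^{K} δ^k ≥ (103−60)/(60−27) = 1.3030 at δ = 4/5.
At K = 1 the sum is 0.8000 < 1.3030; at K = 2 it is 1.4400 ≥ 1.3030.
So the minimum punishment length is K = 2.

2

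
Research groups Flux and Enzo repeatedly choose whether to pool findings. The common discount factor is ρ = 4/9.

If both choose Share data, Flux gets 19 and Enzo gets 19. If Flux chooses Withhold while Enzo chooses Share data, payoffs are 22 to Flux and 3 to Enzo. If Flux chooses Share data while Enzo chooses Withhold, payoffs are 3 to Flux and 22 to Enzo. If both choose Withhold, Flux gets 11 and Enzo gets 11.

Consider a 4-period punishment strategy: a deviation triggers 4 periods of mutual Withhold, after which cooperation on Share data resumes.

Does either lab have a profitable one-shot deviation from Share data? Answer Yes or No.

No

Comparing payoff streams over the 5 periods until play realigns: cooperate → 19(1+ρ+…+ρ^4); deviate → 22 + 11(ρ+…+ρ^4).
Cooperation is sustained iff (19−11)(ρ+…+ρ^4) ≥ 22−19.
ρ+…+ρ^4 = 4/9·(1−(4/9)^4)/(1−4/9) = 0.7688, and (22−19)/(19−11) = 0.3750.
0.7688 ≥ 0.3750, so cooperation is sustainable.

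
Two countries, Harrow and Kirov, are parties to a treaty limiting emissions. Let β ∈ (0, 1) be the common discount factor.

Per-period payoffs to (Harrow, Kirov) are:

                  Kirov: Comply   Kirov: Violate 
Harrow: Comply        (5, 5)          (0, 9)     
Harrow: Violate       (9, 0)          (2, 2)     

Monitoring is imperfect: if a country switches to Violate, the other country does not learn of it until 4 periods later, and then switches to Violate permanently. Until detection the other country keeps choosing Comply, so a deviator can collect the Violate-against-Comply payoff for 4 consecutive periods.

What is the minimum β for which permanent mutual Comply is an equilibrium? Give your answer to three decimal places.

0.869

A deviator earns 9 for 4 periods, then 2 forever; cooperating earns 5 forever. Multiplying the IC by (1−β):
5 ≥ 9(1−β^4) + 2β^4, so 7·β^4 ≥ 4 and β^4 ≥ 4/7.
β ≥ (4/7)^(1/4) ≈ 0.869.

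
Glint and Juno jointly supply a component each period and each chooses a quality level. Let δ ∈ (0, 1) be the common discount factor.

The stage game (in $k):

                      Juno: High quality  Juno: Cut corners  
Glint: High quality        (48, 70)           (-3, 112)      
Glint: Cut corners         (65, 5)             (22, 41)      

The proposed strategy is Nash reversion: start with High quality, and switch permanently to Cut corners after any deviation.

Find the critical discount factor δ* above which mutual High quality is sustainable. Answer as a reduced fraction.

Glint: cooperation gives 48 each period; deviation gives 65 once then 22 forever.
  48/(1−δ) ≥ 65 + 22δ/(1−δ) ⇒ δ ≥ 17/43.
Juno: cooperation gives 70 each period; deviation gives 112 once then 41 forever.
  δ ≥ 42/71.
Both must hold, so the binding constraint is Juno's: δ ≥ 42/71.

42/71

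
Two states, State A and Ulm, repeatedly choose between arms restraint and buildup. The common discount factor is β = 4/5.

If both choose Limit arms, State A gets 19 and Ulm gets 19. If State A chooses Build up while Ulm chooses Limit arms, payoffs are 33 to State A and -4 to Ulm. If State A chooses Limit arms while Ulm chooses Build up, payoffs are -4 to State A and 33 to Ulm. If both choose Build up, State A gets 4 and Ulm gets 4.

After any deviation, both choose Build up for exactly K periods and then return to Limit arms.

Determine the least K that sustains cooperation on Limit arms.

No profitable deviation requires (19−4)(β+…+β^K) ≥ 33−19, i.e. β+…+β^K ≥ 14/15 ≈ 0.9333.
With β = 4/5, the partial sums are K=1: 0.8000, K=2: 1.4400.
K = 2 is the first length at which the sum reaches 0.9333.

2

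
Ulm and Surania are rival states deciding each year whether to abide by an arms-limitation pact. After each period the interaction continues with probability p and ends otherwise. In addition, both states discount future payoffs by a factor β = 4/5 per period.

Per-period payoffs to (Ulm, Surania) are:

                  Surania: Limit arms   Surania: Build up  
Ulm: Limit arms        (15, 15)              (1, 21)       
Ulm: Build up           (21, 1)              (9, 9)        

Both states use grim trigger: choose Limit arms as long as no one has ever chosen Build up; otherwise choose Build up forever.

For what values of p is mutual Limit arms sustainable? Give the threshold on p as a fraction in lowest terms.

With continuation probability p and discount β, the effective per-period discount factor is βp.
Grim-trigger IC: βp ≥ (21−15)/(21−9) = 1/2.
So p ≥ (1/2)/(4/5) = 5/8.

5/8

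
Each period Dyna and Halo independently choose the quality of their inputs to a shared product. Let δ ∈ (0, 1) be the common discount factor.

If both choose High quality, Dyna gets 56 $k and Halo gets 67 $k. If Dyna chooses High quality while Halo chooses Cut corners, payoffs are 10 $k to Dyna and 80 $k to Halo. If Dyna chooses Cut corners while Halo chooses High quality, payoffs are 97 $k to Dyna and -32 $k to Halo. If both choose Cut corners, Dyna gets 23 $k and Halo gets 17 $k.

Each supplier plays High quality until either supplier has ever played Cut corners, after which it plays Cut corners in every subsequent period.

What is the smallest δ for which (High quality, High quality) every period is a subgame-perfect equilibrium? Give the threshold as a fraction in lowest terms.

41/74

Dyna: cooperation gives 56 each period; deviation gives 97 once then 23 forever.
  56/(1−δ) ≥ 97 + 23δ/(1−δ) ⇒ δ ≥ 41/74.
Halo: cooperation gives 67 each period; deviation gives 80 once then 17 forever.
  δ ≥ 13/63.
Both must hold, so the binding constraint is Dyna's: δ ≥ 41/74.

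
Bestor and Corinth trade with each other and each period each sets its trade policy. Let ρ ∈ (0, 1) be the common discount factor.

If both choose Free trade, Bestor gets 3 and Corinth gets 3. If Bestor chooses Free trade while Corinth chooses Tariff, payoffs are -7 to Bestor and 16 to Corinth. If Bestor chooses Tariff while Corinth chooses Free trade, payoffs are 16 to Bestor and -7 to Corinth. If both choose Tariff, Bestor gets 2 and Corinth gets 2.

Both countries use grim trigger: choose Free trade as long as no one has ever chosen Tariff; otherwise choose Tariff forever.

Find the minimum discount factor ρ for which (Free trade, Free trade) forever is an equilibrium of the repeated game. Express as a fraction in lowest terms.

One-period gain from deviating is 16 − 3 = 13. The loss is 3 − 2 = 1 in every subsequent period, with present value 1·ρ/(1−ρ).
Deviation is unprofitable when 1·ρ/(1−ρ) ≥ 13, i.e. ρ/(1−ρ) ≥ 13.
Equivalently ρ ≥ 13/(13+1) = 13/14.

13/14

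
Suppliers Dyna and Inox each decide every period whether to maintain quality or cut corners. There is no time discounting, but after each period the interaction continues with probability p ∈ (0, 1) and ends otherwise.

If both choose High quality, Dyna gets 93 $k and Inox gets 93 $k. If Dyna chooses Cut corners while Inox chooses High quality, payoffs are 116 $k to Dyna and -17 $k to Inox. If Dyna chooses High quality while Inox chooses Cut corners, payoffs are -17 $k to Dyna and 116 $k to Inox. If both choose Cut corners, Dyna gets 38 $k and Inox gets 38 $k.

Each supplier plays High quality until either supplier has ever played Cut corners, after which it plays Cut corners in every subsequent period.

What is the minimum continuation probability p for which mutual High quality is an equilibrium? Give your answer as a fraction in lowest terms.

23/78

With no time discounting, the continuation probability p plays the role of the discount factor.
Grim-trigger IC: 93/(1−p) ≥ 116 + 38p/(1−p) ⇒ p ≥ (116−93)/(116−38) = 23/78.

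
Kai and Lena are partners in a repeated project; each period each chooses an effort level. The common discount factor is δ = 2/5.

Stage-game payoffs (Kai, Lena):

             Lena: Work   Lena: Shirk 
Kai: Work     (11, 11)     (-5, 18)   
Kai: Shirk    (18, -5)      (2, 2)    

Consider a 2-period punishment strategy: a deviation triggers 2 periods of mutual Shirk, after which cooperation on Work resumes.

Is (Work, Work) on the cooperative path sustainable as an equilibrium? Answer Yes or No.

Comparing payoff streams over the 3 periods until play realigns: cooperate → 11(1+δ+…+δ^2); deviate → 18 + 2(δ+…+δ^2).
Cooperation is sustained iff (11−2)(δ+…+δ^2) ≥ 18−11.
δ+…+δ^2 = 2/5·(1−(2/5)^2)/(1−2/5) = 0.5600, and (18−11)/(11−2) = 0.7778.
0.5600 < 0.7778, so cooperation is not sustainable.

No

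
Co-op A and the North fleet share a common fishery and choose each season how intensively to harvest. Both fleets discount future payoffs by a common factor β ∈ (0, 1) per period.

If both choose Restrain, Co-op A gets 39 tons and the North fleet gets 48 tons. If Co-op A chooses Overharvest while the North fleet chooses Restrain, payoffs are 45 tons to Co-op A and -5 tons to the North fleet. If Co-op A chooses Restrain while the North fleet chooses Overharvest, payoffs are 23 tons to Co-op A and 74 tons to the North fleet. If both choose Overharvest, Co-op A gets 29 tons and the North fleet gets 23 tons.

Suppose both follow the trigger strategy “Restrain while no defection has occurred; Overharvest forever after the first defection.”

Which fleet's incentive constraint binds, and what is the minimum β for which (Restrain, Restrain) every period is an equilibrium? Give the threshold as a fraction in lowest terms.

Co-op A: cooperation gives 39 each period; deviation gives 45 once then 29 forever.
  39/(1−β) ≥ 45 + 29β/(1−β) ⇒ β ≥ 6/16 = 3/8.
the North fleet: cooperation gives 48 each period; deviation gives 74 once then 23 forever.
  β ≥ 26/51.
Both must hold, so the binding constraint is the North fleet's: β ≥ 26/51.

the North fleet; β ≥ 26/51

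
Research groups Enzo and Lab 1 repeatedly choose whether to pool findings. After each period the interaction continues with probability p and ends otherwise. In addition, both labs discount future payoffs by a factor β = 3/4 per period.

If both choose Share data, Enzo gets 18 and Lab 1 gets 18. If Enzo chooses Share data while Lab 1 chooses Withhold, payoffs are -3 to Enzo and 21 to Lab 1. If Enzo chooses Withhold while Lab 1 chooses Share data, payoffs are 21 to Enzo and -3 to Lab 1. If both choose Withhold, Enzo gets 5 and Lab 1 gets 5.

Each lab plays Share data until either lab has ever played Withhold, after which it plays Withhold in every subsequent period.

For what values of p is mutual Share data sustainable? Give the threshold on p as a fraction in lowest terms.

1/4

With continuation probability p and discount β, the effective per-period discount factor is βp.
Grim-trigger IC: βp ≥ (21−18)/(21−5) = 3/16.
So p ≥ (3/16)/(3/4) = 1/4.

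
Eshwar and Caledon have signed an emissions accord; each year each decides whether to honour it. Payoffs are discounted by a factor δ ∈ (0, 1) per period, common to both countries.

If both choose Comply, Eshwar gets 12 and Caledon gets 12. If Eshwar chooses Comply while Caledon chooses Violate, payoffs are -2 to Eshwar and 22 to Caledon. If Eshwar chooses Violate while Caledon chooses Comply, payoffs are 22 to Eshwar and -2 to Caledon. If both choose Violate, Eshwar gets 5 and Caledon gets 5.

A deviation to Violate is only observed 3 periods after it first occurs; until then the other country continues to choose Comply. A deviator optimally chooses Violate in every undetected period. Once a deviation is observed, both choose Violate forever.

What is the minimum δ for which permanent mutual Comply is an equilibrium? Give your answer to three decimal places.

Deviating for the 3 undetected periods gains 22−12 = 10 per period over cooperation, then loses 12−5 = 7 per period forever once punishment starts.
Gain: 10(1 + δ + … + δ^2); loss: 7·δ^3/(1−δ).
No profitable deviation ⇔ 10(1−δ^3) ≤ 7·δ^3, i.e. δ^3 ≥ 10/(10+7) = 10/17.
Hence δ ≥ (10/17)^(1/3) ≈ 0.838.

0.838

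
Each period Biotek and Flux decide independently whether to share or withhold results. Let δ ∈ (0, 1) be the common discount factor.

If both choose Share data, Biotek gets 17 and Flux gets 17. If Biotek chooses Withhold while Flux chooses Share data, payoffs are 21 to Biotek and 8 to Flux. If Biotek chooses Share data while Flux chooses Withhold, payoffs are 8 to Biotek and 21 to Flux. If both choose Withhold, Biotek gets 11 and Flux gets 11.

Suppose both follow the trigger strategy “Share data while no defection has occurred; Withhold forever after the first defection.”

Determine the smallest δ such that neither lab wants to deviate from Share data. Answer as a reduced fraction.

2/5

One-period gain from deviating is 21 − 17 = 4. The loss is 17 − 11 = 6 in every subsequent period, with present value 6·δ/(1−δ).
Deviation is unprofitable when 6·δ/(1−δ) ≥ 4, i.e. δ/(1−δ) ≥ 2/3.
Equivalently δ ≥ 4/(4+6) = 2/5.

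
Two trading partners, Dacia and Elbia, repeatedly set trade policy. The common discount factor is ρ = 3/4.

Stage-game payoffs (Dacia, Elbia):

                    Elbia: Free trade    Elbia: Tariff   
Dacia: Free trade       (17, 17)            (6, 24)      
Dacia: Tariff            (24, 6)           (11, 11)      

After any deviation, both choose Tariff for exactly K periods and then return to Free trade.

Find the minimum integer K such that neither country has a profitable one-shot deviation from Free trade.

2

IC: ρ(1−ρ^K)/(1−ρ) ≥ (24−17)/(17−11) = 7/6.
With ρ = 3/4: need 1 − ρ^K ≥ 7/6·(1−3/4)/(3/4), i.e. ρ^K ≤ 0.6111.
Since (3/4)^1 = 0.7500 and (3/4)^2 = 0.5625, the smallest such K is 2.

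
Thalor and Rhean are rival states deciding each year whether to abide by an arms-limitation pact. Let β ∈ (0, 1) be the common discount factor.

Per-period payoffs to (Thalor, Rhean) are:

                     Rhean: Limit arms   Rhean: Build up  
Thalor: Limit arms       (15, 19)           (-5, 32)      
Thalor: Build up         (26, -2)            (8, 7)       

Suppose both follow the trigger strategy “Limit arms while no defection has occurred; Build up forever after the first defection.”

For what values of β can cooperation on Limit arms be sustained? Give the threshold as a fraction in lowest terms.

11/18

Thalor's threshold: (26−15)/(26−8) = 11/18.
Rhean's threshold: (32−19)/(32−7) = 13/25.
11/18 > 13/25, so Thalor binds and β* = 11/18.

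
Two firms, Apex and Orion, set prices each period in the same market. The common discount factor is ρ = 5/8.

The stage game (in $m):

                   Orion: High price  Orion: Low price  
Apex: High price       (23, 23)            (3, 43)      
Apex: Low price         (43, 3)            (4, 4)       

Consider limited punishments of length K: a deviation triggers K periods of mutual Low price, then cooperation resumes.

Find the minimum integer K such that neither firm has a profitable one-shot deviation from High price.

3

No profitable deviation requires (23−4)(ρ+…+ρ^K) ≥ 43−23, i.e. ρ+…+ρ^K ≥ 20/19 ≈ 1.0526.
With ρ = 5/8, the partial sums are K=1: 0.6250, K=2: 1.0156, K=3: 1.2598.
K = 3 is the first length at which the sum reaches 1.0526.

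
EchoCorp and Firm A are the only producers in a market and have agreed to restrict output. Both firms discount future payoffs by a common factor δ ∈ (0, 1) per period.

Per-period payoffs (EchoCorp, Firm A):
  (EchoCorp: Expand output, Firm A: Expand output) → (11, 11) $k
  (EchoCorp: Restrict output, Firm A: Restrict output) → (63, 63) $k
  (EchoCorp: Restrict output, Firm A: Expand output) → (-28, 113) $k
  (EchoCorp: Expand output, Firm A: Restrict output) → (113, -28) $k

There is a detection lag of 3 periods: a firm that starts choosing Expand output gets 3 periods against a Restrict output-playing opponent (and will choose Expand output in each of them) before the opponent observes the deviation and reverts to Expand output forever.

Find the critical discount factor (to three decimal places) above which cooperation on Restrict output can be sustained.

0.788

Deviating for the 3 undetected periods gains 113−63 = 50 per period over cooperation, then loses 63−11 = 52 per period forever once punishment starts.
Gain: 50(1 + δ + … + δ^2); loss: 52·δ^3/(1−δ).
No profitable deviation ⇔ 50(1−δ^3) ≤ 52·δ^3, i.e. δ^3 ≥ 50/(50+52) = 25/51.
Hence δ ≥ (25/51)^(1/3) ≈ 0.788.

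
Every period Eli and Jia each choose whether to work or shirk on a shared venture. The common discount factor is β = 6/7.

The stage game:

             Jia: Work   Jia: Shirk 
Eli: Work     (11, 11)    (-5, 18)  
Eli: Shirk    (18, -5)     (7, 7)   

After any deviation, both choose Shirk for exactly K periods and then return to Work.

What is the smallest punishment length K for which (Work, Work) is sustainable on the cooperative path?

3

Need Σ_{k=1}^{K} β^k ≥ (18−11)/(11−7) = 1.7500 at β = 6/7.
At K = 2 the sum is 1.5918 < 1.7500; at K = 3 it is 2.2216 ≥ 1.7500.
So the minimum punishment length is K = 3.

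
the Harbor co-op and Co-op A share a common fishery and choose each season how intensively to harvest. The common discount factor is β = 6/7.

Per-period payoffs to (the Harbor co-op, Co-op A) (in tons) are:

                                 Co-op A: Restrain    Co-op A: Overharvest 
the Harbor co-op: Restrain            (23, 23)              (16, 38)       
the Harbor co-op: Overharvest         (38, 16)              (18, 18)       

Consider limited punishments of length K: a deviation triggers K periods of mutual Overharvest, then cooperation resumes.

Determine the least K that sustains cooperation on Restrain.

Need Σ_{k=1}^{K} β^k ≥ (38−23)/(23−18) = 3.0000 at β = 6/7.
At K = 4 the sum is 2.7613 < 3.0000; at K = 5 it is 3.2240 ≥ 3.0000.
So the minimum punishment length is K = 5.

5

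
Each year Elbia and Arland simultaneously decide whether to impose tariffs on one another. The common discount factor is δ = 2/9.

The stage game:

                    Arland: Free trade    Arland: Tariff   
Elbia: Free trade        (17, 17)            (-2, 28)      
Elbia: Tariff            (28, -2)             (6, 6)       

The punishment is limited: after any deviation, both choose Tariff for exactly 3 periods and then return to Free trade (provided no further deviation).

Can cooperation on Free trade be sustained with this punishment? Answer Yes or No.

No

Comparing payoff streams over the 4 periods until play realigns: cooperate → 17(1+δ+…+δ^3); deviate → 28 + 6(δ+…+δ^3).
Cooperation is sustained iff (17−6)(δ+…+δ^3) ≥ 28−17.
δ+…+δ^3 = 2/9·(1−(2/9)^3)/(1−2/9) = 0.2826, and (28−17)/(17−6) = 1.0000.
0.2826 < 1.0000, so cooperation is not sustainable.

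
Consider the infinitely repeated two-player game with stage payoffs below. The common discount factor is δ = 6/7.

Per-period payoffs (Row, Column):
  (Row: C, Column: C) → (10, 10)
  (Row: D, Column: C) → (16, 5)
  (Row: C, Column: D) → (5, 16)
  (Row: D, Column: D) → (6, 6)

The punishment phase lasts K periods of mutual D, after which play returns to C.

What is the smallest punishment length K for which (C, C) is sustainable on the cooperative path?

Need Σ_{k=1}^{K} δ^k ≥ (16−10)/(10−6) = 1.5000 at δ = 6/7.
At K = 1 the sum is 0.8571 < 1.5000; at K = 2 it is 1.5918 ≥ 1.5000.
So the minimum punishment length is K = 2.

2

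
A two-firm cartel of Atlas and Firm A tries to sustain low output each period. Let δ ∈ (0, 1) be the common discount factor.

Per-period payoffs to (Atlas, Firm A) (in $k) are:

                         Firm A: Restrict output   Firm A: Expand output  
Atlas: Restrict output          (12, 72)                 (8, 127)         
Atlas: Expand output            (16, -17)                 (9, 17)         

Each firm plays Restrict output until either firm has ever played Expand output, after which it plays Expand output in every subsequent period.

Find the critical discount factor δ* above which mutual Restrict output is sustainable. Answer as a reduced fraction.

For Atlas: deviation gain 16−12 = 4, per-period punishment loss 12−9 = 3. IC gives δ ≥ 4/7.
For Firm A: gain 55, loss 55 per period, so δ ≥ 55/110 = 1/2.
The tighter constraint is Atlas's, so cooperation needs δ ≥ 4/7.

4/7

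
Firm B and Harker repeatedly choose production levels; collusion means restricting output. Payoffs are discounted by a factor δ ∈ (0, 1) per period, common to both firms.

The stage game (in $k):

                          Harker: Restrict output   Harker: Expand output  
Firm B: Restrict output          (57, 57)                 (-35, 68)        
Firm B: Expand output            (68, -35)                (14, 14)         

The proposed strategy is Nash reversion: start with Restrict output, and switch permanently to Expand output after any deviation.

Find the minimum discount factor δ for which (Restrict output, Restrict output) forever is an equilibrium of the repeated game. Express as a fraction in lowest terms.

11/54

One-period gain from deviating is 68 − 57 = 11. The loss is 57 − 14 = 43 in every subsequent period, with present value 43·δ/(1−δ).
Deviation is unprofitable when 43·δ/(1−δ) ≥ 11, i.e. δ/(1−δ) ≥ 11/43.
Equivalently δ ≥ 11/(11+43) = 11/54.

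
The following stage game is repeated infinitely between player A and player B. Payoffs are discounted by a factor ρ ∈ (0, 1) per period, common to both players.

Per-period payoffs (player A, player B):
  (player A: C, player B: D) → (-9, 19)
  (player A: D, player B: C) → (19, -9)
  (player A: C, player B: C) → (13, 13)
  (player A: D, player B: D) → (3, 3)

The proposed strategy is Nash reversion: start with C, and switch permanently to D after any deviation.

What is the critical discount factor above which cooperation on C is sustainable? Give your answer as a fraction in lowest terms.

One-period gain from deviating is 19 − 13 = 6. The loss is 13 − 3 = 10 in every subsequent period, with present value 10·ρ/(1−ρ).
Deviation is unprofitable when 10·ρ/(1−ρ) ≥ 6, i.e. ρ/(1−ρ) ≥ 3/5.
Equivalently ρ ≥ 6/(6+10) = 3/8.

3/8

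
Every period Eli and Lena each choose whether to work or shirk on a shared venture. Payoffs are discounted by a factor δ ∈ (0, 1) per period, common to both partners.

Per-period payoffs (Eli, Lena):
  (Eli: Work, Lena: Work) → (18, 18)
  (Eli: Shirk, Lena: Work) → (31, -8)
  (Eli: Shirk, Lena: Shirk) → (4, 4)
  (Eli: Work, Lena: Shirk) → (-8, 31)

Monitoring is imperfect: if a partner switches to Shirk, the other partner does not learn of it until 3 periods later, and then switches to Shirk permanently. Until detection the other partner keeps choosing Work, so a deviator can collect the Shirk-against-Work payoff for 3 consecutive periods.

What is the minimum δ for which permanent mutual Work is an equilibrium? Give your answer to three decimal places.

0.784

A deviator earns 31 for 3 periods, then 4 forever; cooperating earns 18 forever. Multiplying the IC by (1−δ):
18 ≥ 31(1−δ^3) + 4δ^3, so 27·δ^3 ≥ 13 and δ^3 ≥ 13/27.
δ ≥ (13/27)^(1/3) ≈ 0.784.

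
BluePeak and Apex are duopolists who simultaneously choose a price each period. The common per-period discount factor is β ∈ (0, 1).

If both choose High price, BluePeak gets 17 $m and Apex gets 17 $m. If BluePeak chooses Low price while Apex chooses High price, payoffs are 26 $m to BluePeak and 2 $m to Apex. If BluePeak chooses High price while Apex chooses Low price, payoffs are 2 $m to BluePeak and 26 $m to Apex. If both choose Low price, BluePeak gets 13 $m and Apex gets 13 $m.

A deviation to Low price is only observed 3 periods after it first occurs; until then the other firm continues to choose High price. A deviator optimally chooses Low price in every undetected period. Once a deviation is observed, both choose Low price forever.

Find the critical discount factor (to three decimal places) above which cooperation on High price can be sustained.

0.885

Deviating for the 3 undetected periods gains 26−17 = 9 per period over cooperation, then loses 17−13 = 4 per period forever once punishment starts.
Gain: 9(1 + β + … + β^2); loss: 4·β^3/(1−β).
No profitable deviation ⇔ 9(1−β^3) ≤ 4·β^3, i.e. β^3 ≥ 9/(9+4) = 9/13.
Hence β ≥ (9/13)^(1/3) ≈ 0.885.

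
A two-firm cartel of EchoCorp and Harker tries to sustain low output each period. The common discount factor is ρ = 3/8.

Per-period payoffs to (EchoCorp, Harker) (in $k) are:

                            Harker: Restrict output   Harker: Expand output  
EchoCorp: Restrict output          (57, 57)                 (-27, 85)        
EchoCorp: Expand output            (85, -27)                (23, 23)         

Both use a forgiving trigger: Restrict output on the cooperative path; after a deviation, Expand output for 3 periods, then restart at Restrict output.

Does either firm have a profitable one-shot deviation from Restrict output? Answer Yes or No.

A one-shot deviation gives 85 now, then 23 for 3 periods, then back to 57.
Gain from deviating: (85−57) today; loss: (57−23) in each of the next 3 periods.
No-deviation condition: (57−23)(ρ+…+ρ^3) ≥ 85−57, i.e. ρ+…+ρ^3 ≥ 14/17.
At ρ = 3/8: ρ+…+ρ^3 = 0.5684 < 0.8235.
So cooperation is not sustainable.

Yes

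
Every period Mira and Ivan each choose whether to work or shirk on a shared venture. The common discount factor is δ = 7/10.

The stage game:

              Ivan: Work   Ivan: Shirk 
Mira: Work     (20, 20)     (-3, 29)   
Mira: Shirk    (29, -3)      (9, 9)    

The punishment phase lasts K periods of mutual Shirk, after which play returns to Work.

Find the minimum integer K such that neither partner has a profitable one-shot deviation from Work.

2

IC: δ(1−δ^K)/(1−δ) ≥ (29−20)/(20−9) = 9/11.
With δ = 7/10: need 1 − δ^K ≥ 9/11·(1−7/10)/(7/10), i.e. δ^K ≤ 0.6494.
Since (7/10)^1 = 0.7000 and (7/10)^2 = 0.4900, the smallest such K is 2.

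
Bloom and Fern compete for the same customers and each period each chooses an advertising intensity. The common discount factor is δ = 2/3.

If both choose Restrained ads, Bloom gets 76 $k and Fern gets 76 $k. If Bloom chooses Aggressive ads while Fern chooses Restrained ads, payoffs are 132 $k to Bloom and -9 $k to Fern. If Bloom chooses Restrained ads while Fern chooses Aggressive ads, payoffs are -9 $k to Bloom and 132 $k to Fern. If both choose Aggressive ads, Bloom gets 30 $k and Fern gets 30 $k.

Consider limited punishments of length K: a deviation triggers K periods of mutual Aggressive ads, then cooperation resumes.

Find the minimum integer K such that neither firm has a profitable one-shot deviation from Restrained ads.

IC: δ(1−δ^K)/(1−δ) ≥ (132−76)/(76−30) = 28/23.
With δ = 2/3: need 1 − δ^K ≥ 28/23·(1−2/3)/(2/3), i.e. δ^K ≤ 0.3913.
Since (2/3)^2 = 0.4444 and (2/3)^3 = 0.2963, the smallest such K is 3.

3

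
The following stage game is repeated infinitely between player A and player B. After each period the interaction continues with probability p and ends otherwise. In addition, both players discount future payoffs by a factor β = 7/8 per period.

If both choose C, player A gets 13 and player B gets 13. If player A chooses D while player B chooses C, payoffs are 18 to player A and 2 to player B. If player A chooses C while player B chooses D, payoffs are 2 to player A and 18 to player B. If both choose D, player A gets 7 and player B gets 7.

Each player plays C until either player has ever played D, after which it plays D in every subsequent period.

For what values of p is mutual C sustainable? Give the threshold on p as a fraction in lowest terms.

40/77

With continuation probability p and discount β, the effective per-period discount factor is βp.
Grim-trigger IC: βp ≥ (18−13)/(18−7) = 5/11.
So p ≥ (5/11)/(7/8) = 40/77.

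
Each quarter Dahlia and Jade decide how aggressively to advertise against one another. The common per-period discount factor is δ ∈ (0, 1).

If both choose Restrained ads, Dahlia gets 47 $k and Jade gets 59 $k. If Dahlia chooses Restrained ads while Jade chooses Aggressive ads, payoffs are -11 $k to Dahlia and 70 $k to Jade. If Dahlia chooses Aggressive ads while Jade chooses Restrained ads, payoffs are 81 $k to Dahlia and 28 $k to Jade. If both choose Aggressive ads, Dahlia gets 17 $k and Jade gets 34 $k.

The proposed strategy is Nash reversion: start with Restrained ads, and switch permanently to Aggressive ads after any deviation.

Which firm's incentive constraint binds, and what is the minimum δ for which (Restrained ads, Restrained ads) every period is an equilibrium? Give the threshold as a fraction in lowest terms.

Dahlia: cooperation gives 47 each period; deviation gives 81 once then 17 forever.
  47/(1−δ) ≥ 81 + 17δ/(1−δ) ⇒ δ ≥ 34/64 = 17/32.
Jade: cooperation gives 59 each period; deviation gives 70 once then 34 forever.
  δ ≥ 11/36.
Both must hold, so the binding constraint is Dahlia's: δ ≥ 17/32.

Dahlia; δ ≥ 17/32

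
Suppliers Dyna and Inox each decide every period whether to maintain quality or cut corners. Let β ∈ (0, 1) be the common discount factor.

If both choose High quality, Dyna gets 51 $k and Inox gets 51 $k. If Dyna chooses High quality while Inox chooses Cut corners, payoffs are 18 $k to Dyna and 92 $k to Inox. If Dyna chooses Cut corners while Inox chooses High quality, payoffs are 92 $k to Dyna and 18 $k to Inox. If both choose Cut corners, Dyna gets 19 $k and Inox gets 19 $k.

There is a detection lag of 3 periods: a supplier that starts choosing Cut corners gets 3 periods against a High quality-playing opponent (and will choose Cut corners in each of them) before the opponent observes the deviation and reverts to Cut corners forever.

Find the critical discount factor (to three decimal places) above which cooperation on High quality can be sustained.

A deviator earns 92 for 3 periods, then 19 forever; cooperating earns 51 forever. Multiplying the IC by (1−β):
51 ≥ 92(1−β^3) + 19β^3, so 73·β^3 ≥ 41 and β^3 ≥ 41/73.
β ≥ (41/73)^(1/3) ≈ 0.825.

0.825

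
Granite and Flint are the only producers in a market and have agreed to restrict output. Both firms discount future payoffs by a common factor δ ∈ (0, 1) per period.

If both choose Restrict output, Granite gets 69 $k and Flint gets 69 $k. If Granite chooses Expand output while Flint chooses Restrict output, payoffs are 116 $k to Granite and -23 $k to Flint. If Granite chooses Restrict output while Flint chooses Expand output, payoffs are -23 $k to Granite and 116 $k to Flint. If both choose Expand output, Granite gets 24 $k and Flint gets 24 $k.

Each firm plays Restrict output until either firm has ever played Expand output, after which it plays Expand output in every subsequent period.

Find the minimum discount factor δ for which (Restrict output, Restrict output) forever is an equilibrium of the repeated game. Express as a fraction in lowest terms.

47/92

Under grim trigger the critical discount factor is (T−C)/(T−P) with T = 116, C = 69, P = 24.
δ* = (116−69)/(116−24) = 47/92.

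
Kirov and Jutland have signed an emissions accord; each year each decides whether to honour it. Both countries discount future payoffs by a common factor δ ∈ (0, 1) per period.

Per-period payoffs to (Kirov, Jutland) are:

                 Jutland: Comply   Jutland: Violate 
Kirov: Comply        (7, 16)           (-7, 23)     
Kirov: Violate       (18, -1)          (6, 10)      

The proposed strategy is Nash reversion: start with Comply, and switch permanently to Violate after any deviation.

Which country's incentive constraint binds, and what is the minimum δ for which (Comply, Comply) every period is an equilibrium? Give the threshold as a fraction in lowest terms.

Kirov; δ ≥ 11/12

Kirov's threshold: (18−7)/(18−6) = 11/12.
Jutland's threshold: (23−16)/(23−10) = 7/13.
11/12 > 7/13, so Kirov binds and δ* = 11/12.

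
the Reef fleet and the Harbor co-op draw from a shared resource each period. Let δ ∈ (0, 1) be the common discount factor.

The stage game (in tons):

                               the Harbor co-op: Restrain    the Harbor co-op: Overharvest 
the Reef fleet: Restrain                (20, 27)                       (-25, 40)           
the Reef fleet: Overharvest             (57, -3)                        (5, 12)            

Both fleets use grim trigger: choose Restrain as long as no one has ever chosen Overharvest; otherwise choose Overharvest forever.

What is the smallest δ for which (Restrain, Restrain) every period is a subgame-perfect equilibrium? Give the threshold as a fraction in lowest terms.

37/52

the Reef fleet: cooperation gives 20 each period; deviation gives 57 once then 5 forever.
  20/(1−δ) ≥ 57 + 5δ/(1−δ) ⇒ δ ≥ 37/52.
the Harbor co-op: cooperation gives 27 each period; deviation gives 40 once then 12 forever.
  δ ≥ 13/28.
Both must hold, so the binding constraint is the Reef fleet's: δ ≥ 37/52.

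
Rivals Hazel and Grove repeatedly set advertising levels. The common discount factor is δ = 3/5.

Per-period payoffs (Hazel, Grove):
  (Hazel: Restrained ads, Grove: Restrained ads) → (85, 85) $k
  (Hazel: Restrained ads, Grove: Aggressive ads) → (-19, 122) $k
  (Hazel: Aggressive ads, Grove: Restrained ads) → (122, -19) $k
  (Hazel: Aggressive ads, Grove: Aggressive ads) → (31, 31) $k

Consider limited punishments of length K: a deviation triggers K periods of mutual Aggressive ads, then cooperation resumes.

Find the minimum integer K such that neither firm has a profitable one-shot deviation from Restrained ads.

2

IC: δ(1−δ^K)/(1−δ) ≥ (122−85)/(85−31) = 37/54.
With δ = 3/5: need 1 − δ^K ≥ 37/54·(1−3/5)/(3/5), i.e. δ^K ≤ 0.5432.
Since (3/5)^1 = 0.6000 and (3/5)^2 = 0.3600, the smallest such K is 2.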